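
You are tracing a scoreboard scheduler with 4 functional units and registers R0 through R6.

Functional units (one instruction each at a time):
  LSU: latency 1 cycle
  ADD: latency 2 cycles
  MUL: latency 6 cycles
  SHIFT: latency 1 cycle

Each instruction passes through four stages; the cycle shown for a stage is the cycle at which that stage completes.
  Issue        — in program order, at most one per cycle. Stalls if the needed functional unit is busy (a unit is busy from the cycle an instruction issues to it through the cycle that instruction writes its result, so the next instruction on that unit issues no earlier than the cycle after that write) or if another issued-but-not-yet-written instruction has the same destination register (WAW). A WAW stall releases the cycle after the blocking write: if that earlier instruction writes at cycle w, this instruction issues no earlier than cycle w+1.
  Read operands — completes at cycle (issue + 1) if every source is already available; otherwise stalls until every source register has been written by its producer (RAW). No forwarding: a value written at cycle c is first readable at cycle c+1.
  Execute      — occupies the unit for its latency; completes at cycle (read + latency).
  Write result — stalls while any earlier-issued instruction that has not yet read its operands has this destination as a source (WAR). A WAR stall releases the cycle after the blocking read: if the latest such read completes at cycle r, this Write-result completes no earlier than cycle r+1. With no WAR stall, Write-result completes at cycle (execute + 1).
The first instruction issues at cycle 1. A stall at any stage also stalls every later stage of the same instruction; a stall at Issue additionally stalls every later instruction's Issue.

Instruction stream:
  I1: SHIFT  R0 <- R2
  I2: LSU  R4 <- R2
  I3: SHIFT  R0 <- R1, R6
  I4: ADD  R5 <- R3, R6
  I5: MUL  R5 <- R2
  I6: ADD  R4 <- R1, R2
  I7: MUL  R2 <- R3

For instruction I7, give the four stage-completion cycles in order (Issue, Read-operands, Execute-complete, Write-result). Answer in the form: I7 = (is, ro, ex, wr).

[1] I1 issues→SHIFT
[2] I1 reads; I2 issues→LSU
[3] I1 exec-done; I2 reads
[4] I1 writes R0; I2 exec-done
[5] I2 writes R4; I3 issues→SHIFT
[6] I3 reads; I4 issues→ADD
[7] I3 exec-done; I4 reads
[8] I3 writes R0
[9] I4 exec-done
[10] I4 writes R5
[11] I5 issues→MUL
[12] I5 reads; I6 issues→ADD
[13] I6 reads
[15] I6 exec-done
[16] I6 writes R4
[18] I5 exec-done
[19] I5 writes R5
[20] I7 issues→MUL
[21] I7 reads
[27] I7 exec-done
[28] I7 writes R2

I7 = (20, 21, 27, 28)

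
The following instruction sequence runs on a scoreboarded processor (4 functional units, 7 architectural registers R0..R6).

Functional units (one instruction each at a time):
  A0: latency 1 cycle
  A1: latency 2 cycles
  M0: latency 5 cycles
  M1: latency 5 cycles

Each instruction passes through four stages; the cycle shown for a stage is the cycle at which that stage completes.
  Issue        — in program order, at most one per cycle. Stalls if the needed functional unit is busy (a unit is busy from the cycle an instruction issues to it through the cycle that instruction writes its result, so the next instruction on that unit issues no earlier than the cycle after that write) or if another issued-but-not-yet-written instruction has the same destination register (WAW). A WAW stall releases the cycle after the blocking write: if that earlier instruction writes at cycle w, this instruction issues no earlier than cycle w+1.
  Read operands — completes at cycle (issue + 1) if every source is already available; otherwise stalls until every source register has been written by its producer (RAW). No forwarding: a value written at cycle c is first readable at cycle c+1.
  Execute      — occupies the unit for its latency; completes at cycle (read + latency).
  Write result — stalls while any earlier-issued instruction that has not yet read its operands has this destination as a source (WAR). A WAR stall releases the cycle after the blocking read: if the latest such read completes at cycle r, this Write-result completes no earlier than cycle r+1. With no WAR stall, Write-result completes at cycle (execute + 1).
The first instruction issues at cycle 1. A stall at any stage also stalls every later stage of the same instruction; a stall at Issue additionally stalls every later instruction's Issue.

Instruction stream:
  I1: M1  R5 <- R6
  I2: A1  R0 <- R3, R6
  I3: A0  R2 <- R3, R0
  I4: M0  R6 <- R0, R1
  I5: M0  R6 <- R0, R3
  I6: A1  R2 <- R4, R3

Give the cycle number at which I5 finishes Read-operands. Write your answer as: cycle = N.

t=1  issue I1 (M1)
t=2  I1 read-ops, issue I2 (A1)
t=3  I2 read-ops, issue I3 (A0)
t=4  issue I4 (M0)
t=5  I2 finished on A1
t=6  I2→R0
t=7  I1 finished on M1, I3 read-ops, I4 read-ops
t=8  I1→R5, I3 finished on A0
t=9  I3→R2
t=12  I4 finished on M0
t=13  I4→R6
t=14  issue I5 (M0)
t=15  I5 read-ops, issue I6 (A1)
t=16  I6 read-ops
t=18  I6 finished on A1
t=19  I6→R2
t=20  I5 finished on M0
t=21  I5→R6

cycle = 15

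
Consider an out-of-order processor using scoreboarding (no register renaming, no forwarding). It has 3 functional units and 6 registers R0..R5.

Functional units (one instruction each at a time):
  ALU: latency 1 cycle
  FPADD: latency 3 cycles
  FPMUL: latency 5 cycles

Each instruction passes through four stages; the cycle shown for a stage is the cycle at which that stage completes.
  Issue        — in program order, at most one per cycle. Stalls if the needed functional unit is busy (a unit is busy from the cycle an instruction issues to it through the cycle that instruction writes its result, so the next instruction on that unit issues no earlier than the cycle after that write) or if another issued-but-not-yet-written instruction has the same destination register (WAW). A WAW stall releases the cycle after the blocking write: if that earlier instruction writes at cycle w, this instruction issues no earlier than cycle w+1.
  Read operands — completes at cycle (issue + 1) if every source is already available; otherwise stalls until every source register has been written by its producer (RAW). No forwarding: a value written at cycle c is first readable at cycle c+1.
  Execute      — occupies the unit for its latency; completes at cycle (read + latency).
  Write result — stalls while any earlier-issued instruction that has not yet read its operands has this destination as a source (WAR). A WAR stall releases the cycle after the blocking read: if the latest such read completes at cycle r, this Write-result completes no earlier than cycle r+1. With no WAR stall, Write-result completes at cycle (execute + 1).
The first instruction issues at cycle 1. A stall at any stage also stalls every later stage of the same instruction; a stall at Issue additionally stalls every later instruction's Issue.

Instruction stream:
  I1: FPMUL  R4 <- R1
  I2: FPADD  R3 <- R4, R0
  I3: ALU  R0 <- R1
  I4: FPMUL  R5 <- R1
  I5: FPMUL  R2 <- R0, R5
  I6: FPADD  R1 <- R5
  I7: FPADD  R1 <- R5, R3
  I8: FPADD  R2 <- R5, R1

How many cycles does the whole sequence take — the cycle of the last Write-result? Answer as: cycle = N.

cycle = 35

1) issue 1, read 2, done 7, write 8
2) issue 2, read 9, done 12, write 13  <RAW R4: wait I1 write@8>
3) issue 3, read 4, done 5, write 10  <WAR R0: wait I2 read@9>
4) issue 9, read 10, done 15, write 16  <struct: FPMUL busy until I1 writes@8>
5) issue 17, read 18, done 23, write 24  <struct: FPMUL busy until I4 writes@16>
6) issue 18, read 19, done 22, write 23
7) issue 24, read 25, done 28, write 29  <struct: FPADD busy until I6 writes@23>
8) issue 30, read 31, done 34, write 35  <struct: FPADD busy until I7 writes@29>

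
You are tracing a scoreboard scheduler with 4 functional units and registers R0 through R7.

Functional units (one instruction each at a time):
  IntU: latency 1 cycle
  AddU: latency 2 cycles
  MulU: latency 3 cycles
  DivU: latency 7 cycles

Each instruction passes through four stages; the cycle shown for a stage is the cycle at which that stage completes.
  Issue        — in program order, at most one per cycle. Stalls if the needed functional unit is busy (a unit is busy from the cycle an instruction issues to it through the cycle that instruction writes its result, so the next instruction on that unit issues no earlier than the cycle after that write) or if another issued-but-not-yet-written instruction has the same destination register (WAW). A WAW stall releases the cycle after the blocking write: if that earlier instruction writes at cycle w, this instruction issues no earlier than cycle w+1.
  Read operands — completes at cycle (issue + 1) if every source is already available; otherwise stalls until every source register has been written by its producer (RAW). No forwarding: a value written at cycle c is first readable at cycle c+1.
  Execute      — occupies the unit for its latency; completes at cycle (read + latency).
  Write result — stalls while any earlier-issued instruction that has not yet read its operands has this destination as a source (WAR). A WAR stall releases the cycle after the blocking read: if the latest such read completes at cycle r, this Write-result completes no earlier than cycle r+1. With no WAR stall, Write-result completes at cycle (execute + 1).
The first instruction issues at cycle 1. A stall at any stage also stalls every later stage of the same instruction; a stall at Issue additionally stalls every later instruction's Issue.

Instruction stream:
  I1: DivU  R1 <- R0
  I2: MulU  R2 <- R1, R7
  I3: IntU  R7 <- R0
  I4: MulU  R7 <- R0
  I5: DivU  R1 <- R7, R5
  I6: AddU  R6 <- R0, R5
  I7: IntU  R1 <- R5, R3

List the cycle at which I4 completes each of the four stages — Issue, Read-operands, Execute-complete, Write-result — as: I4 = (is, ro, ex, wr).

I4 = (16, 17, 20, 21)

cycle 1: I1 dispatched to DivU
cycle 2: I1 operands ready · I2 dispatched to MulU
cycle 3: I3 dispatched to IntU
cycle 4: I3 operands ready
cycle 5: I3 complete
cycle 9: I1 complete
cycle 10: R1←I1
cycle 11: I2 operands ready
cycle 12: R7←I3
cycle 14: I2 complete
cycle 15: R2←I2
cycle 16: I4 dispatched to MulU
cycle 17: I4 operands ready · I5 dispatched to DivU
cycle 18: I6 dispatched to AddU
cycle 19: I6 operands ready
cycle 20: I4 complete
cycle 21: R7←I4 · I6 complete
cycle 22: I5 operands ready · R6←I6
cycle 29: I5 complete
cycle 30: R1←I5
cycle 31: I7 dispatched to IntU
cycle 32: I7 operands ready
cycle 33: I7 complete
cycle 34: R1←I7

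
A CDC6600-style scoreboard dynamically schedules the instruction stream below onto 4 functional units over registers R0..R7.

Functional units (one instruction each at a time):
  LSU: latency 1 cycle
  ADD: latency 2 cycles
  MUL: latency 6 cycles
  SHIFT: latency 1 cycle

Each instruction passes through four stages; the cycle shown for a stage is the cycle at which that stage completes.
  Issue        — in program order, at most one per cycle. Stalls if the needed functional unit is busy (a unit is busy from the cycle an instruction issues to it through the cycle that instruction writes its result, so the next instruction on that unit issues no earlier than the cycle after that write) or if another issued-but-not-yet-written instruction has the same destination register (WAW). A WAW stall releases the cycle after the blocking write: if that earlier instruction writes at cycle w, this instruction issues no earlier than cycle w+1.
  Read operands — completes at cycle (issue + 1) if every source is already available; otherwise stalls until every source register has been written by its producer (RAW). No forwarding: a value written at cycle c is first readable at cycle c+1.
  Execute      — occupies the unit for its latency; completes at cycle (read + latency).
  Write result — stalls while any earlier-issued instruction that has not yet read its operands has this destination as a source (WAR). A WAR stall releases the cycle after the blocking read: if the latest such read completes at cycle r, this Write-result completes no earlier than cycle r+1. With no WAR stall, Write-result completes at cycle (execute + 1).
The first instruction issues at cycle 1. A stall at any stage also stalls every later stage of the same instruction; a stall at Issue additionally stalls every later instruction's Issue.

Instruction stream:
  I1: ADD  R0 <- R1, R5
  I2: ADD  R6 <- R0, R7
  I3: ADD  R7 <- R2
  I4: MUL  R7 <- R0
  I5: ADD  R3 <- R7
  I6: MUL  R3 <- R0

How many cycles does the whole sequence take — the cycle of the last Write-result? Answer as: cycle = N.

cycle = 37

  I1 | 1 | 2 | 4 | 5
  I2 | 6 | 7 | 9 | 10   struct: ADD busy until I1 writes@5
  I3 | 11 | 12 | 14 | 15   struct: ADD busy until I2 writes@10
  I4 | 16 | 17 | 23 | 24   WAW R7: wait I3 write@15
  I5 | 17 | 25 | 27 | 28   RAW R7: wait I4 write@24
  I6 | 29 | 30 | 36 | 37   WAW R3: wait I5 write@28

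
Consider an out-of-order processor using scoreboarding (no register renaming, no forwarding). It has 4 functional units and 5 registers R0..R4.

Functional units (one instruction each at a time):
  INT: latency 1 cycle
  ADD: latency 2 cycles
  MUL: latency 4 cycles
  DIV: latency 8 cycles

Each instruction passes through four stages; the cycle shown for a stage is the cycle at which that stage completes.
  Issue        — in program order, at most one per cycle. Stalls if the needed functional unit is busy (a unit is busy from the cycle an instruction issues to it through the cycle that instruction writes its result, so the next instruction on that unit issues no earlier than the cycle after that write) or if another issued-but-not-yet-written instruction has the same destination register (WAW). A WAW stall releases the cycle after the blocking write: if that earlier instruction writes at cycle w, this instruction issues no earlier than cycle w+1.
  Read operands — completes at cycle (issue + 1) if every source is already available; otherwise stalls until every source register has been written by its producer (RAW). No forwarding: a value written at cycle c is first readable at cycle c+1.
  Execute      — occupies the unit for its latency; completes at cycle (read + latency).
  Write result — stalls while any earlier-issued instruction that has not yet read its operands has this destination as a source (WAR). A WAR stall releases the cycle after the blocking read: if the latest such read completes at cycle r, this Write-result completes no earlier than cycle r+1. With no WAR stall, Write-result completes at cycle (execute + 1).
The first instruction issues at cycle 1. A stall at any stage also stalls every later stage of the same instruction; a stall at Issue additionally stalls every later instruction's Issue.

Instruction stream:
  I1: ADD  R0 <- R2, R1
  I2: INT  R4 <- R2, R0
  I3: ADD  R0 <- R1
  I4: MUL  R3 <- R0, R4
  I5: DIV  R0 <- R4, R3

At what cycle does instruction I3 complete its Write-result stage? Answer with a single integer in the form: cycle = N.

I1 -> (1, 2, 4, 5)
I2 -> (2, 6, 7, 8)  // RAW R0: wait I1 write@5
I3 -> (6, 7, 9, 10)  // struct: ADD busy until I1 writes@5
I4 -> (7, 11, 15, 16)  // RAW R0: wait I3 write@10
I5 -> (11, 17, 25, 26)  // WAW R0: wait I3 write@10, RAW R3: wait I4 write@16

cycle = 10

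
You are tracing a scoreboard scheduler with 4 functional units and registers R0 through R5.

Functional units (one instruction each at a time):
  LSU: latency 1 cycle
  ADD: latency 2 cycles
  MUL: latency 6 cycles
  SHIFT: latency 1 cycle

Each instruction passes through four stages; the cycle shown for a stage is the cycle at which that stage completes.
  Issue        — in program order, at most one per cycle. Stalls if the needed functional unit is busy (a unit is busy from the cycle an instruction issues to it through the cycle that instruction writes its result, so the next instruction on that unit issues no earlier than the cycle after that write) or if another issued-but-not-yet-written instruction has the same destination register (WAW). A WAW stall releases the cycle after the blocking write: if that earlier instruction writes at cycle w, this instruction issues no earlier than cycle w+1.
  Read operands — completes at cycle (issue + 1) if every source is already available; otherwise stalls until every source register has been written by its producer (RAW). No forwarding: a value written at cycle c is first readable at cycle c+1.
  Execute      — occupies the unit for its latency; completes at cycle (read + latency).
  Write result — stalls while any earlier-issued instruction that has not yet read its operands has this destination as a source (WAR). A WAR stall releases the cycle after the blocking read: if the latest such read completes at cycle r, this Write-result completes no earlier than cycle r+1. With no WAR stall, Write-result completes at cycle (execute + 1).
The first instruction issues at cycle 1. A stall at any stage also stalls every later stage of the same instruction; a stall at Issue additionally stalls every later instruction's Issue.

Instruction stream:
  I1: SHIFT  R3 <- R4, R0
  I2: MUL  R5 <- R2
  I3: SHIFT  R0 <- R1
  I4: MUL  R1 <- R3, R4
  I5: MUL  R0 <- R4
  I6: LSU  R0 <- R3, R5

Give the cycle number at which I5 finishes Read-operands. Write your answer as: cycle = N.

c1: I1→SHIFT
c2: I1 RO · I2→MUL
c3: I1 EX · I2 RO
c4: I1 WR R3
c5: I3→SHIFT
c6: I3 RO
c7: I3 EX
c8: I3 WR R0
c9: I2 EX
c10: I2 WR R5
c11: I4→MUL
c12: I4 RO
c18: I4 EX
c19: I4 WR R1
c20: I5→MUL
c21: I5 RO
c27: I5 EX
c28: I5 WR R0
c29: I6→LSU
c30: I6 RO
c31: I6 EX
c32: I6 WR R0

cycle = 21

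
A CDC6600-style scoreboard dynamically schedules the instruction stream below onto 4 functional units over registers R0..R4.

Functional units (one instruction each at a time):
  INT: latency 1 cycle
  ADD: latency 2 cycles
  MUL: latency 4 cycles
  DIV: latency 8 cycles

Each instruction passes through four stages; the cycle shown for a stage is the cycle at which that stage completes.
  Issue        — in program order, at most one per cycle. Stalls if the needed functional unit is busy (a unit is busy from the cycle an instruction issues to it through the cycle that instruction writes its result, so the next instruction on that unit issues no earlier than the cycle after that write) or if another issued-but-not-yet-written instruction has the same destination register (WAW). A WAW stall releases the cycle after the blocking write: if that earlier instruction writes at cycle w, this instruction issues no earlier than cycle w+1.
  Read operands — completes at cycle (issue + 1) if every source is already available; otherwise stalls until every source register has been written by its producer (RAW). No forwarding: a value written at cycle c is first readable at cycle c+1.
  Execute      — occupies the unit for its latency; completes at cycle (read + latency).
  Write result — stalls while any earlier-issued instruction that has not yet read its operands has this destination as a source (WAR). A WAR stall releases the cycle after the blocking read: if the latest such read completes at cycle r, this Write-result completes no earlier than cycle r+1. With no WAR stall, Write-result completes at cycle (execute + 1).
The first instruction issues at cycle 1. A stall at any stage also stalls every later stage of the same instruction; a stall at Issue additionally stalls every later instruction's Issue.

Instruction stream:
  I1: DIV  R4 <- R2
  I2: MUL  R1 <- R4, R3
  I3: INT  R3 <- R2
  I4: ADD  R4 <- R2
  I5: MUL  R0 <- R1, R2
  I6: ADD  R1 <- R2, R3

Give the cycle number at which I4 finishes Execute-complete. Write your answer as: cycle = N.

cycle = 15

c1: I1→DIV
c2: I1 RO · I2→MUL
c3: I3→INT
c4: I3 RO
c5: I3 EX
c10: I1 EX
c11: I1 WR R4
c12: I2 RO · I4→ADD
c13: I3 WR R3 · I4 RO
c15: I4 EX
c16: I2 EX · I4 WR R4
c17: I2 WR R1
c18: I5→MUL
c19: I5 RO · I6→ADD
c20: I6 RO
c22: I6 EX
c23: I5 EX · I6 WR R1
c24: I5 WR R0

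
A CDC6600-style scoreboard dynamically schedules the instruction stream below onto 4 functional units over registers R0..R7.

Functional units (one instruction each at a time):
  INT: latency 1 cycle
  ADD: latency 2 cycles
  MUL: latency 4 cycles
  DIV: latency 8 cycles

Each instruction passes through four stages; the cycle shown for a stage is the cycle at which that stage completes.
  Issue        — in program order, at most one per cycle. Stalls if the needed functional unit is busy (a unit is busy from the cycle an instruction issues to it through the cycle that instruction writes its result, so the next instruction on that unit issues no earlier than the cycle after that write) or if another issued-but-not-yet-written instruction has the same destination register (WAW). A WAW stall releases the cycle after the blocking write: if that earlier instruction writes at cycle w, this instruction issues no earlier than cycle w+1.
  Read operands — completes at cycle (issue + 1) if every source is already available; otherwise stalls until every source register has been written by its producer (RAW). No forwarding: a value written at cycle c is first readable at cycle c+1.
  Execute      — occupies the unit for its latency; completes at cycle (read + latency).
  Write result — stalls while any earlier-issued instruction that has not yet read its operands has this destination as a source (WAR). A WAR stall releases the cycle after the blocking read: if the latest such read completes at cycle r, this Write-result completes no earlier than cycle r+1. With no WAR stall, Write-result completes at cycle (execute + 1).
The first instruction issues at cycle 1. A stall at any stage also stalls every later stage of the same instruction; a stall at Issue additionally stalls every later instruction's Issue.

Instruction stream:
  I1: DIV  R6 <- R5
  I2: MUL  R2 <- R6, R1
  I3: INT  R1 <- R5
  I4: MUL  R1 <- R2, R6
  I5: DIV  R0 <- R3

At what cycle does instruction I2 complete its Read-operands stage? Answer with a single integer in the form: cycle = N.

cycle = 12

[I1] 1/2/10/11
[I2] 2/12/16/17  (RAW R6: wait I1 write@11)
[I3] 3/4/5/13  (WAR R1: wait I2 read@12)
[I4] 18/19/23/24  (struct: MUL busy until I2 writes@17)
[I5] 19/20/28/29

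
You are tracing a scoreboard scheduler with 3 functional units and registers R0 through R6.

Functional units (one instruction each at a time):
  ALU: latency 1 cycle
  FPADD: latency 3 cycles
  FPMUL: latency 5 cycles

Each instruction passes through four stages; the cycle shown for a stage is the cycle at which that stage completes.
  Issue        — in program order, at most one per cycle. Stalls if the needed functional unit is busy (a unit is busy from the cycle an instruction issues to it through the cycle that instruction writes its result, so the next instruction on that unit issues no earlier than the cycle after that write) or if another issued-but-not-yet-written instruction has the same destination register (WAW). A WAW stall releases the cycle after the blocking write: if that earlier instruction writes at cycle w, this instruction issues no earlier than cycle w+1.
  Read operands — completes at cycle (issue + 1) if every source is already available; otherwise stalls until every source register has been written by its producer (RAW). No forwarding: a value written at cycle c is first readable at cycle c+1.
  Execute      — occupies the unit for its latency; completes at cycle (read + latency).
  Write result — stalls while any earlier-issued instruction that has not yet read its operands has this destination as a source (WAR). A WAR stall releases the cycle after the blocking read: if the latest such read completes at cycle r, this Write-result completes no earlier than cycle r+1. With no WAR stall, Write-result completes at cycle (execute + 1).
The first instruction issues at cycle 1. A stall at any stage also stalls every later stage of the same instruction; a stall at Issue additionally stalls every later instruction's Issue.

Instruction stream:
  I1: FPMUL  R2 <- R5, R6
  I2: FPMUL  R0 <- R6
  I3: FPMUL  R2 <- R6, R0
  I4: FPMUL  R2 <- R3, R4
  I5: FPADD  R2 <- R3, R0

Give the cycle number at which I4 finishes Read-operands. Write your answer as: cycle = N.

cycle = 26

cycle 1: I1→FPMUL
cycle 2: I1 RO
cycle 7: I1 EX
cycle 8: I1 WR R2
cycle 9: I2→FPMUL
cycle 10: I2 RO
cycle 15: I2 EX
cycle 16: I2 WR R0
cycle 17: I3→FPMUL
cycle 18: I3 RO
cycle 23: I3 EX
cycle 24: I3 WR R2
cycle 25: I4→FPMUL
cycle 26: I4 RO
cycle 31: I4 EX
cycle 32: I4 WR R2
cycle 33: I5→FPADD
cycle 34: I5 RO
cycle 37: I5 EX
cycle 38: I5 WR R2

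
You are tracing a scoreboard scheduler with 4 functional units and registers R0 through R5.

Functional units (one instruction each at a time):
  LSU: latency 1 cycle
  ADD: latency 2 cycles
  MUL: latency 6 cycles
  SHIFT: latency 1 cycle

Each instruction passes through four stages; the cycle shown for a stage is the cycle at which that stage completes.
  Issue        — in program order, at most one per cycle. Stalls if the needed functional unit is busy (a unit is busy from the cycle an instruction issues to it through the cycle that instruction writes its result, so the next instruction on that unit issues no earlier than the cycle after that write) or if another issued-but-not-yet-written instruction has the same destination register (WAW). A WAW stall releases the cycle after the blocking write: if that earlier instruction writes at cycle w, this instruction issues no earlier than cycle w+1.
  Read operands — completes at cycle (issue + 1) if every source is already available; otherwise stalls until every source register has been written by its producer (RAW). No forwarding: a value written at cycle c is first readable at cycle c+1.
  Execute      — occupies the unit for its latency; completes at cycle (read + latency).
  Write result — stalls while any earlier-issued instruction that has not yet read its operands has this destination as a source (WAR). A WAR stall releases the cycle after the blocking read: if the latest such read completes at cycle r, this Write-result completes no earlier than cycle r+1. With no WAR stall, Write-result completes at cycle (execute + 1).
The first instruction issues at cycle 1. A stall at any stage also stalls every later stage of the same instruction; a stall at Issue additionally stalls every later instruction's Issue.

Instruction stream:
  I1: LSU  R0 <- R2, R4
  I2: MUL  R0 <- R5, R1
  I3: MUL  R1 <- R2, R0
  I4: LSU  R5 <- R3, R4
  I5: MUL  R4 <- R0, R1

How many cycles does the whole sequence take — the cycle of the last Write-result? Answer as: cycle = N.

c1: I1→LSU
c2: I1 RO
c3: I1 EX
c4: I1 WR R0
c5: I2→MUL
c6: I2 RO
c12: I2 EX
c13: I2 WR R0
c14: I3→MUL
c15: I3 RO | I4→LSU
c16: I4 RO
c17: I4 EX
c18: I4 WR R5
c21: I3 EX
c22: I3 WR R1
c23: I5→MUL
c24: I5 RO
c30: I5 EX
c31: I5 WR R4

cycle = 31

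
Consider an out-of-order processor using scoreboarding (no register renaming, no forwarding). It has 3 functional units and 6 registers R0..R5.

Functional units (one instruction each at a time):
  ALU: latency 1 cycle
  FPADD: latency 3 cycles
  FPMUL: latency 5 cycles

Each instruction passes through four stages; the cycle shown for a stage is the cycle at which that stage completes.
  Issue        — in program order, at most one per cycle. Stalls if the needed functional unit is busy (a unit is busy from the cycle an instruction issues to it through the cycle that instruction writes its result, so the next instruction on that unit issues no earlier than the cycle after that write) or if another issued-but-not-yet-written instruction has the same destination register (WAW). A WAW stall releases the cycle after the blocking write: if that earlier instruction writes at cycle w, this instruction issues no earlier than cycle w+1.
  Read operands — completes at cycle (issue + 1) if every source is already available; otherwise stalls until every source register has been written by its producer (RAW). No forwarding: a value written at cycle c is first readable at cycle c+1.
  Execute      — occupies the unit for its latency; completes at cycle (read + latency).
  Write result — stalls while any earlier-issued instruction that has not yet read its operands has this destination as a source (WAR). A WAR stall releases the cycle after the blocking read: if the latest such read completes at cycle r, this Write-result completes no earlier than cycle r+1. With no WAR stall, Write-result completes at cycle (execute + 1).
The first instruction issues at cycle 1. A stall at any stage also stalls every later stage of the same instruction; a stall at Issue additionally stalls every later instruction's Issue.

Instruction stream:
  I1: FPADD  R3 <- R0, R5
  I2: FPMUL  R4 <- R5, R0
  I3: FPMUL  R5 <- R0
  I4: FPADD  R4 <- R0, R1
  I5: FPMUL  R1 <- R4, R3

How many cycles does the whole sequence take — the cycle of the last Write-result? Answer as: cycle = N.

cycle = 25

c1: I1→FPADD
c2: I1 RO · I2→FPMUL
c3: I2 RO
c5: I1 EX
c6: I1 WR R3
c8: I2 EX
c9: I2 WR R4
c10: I3→FPMUL
c11: I3 RO · I4→FPADD
c12: I4 RO
c15: I4 EX
c16: I3 EX · I4 WR R4
c17: I3 WR R5
c18: I5→FPMUL
c19: I5 RO
c24: I5 EX
c25: I5 WR R1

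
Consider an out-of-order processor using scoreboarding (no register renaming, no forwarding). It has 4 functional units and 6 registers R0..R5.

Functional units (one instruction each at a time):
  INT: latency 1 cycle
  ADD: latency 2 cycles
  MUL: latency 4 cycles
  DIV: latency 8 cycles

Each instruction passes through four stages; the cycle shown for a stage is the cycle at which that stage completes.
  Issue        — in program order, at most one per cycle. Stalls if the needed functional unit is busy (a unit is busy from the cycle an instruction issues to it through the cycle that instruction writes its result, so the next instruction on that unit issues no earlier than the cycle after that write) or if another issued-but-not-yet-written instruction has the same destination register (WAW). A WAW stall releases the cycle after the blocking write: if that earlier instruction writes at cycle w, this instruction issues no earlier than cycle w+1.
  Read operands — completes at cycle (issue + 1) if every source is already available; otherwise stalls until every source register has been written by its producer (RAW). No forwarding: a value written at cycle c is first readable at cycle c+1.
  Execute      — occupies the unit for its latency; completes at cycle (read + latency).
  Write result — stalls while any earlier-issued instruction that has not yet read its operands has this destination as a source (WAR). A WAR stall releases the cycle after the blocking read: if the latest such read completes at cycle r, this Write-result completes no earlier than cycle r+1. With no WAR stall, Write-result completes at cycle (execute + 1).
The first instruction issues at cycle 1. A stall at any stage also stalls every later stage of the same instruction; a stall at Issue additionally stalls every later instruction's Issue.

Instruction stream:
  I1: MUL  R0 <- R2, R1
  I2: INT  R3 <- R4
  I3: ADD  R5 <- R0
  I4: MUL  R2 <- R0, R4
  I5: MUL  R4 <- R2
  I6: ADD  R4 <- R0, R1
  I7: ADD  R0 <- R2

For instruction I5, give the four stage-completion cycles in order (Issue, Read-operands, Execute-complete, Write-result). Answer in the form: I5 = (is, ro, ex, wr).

I5 = (15, 16, 20, 21)

1) issue 1, read 2, done 6, write 7
2) issue 2, read 3, done 4, write 5
3) issue 3, read 8, done 10, write 11  <RAW R0: wait I1 write@7>
4) issue 8, read 9, done 13, write 14  <struct: MUL busy until I1 writes@7>
5) issue 15, read 16, done 20, write 21  <struct: MUL busy until I4 writes@14>
6) issue 22, read 23, done 25, write 26  <WAW R4: wait I5 write@21>
7) issue 27, read 28, done 30, write 31  <struct: ADD busy until I6 writes@26>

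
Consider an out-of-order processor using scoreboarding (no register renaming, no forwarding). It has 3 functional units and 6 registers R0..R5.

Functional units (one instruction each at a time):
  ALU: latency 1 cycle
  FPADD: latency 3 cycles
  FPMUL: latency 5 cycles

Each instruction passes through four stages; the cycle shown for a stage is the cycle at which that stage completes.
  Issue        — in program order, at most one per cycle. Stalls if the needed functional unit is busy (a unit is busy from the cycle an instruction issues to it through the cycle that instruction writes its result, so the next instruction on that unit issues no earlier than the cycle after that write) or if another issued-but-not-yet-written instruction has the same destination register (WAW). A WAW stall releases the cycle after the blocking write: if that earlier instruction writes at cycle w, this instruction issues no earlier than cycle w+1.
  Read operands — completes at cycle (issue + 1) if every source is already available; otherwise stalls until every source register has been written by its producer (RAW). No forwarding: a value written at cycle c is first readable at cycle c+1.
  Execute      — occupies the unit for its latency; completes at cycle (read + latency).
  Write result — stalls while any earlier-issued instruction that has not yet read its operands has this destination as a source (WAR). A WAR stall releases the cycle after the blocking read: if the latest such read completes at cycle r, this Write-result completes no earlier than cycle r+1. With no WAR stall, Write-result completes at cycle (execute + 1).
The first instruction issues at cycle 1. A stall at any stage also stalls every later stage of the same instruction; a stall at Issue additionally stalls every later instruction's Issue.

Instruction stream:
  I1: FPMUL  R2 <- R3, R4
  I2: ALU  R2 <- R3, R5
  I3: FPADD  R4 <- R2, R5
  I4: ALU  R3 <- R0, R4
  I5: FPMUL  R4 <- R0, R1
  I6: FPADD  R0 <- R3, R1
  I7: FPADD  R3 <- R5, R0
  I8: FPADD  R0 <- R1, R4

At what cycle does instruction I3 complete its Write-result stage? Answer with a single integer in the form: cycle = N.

cycle = 17

I1: IS=1 RO=2 EX=7 WR=8
I2: IS=9 RO=10 EX=11 WR=12  [WAW R2: wait I1 write@8]
I3: IS=10 RO=13 EX=16 WR=17  [RAW R2: wait I2 write@12]
I4: IS=13 RO=18 EX=19 WR=20  [struct: ALU busy until I2 writes@12; RAW R4: wait I3 write@17]
I5: IS=18 RO=19 EX=24 WR=25  [WAW R4: wait I3 write@17]
I6: IS=19 RO=21 EX=24 WR=25  [RAW R3: wait I4 write@20]
I7: IS=26 RO=27 EX=30 WR=31  [struct: FPADD busy until I6 writes@25]
I8: IS=32 RO=33 EX=36 WR=37  [struct: FPADD busy until I7 writes@31]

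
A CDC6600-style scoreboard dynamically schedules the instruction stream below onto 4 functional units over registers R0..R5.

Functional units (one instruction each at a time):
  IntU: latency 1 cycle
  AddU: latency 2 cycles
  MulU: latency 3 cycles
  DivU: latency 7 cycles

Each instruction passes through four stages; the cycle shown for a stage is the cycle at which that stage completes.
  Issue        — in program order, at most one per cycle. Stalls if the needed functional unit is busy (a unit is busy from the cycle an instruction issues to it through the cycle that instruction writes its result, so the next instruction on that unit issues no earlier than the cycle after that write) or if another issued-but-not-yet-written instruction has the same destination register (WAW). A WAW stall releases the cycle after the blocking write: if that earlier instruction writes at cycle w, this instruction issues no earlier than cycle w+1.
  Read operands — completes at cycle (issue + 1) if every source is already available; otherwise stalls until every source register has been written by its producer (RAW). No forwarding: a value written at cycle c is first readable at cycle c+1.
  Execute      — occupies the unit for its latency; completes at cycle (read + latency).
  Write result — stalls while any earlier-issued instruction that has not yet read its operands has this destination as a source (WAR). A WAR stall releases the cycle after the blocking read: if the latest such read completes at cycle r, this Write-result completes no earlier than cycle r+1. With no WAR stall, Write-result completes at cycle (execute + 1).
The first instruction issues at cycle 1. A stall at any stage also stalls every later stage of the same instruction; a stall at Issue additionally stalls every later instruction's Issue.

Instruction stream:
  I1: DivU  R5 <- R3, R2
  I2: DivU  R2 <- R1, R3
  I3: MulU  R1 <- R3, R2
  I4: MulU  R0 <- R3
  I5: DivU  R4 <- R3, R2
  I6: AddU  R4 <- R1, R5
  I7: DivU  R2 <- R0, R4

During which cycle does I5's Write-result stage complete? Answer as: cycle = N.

  I1 | 1 | 2 | 9 | 10
  I2 | 11 | 12 | 19 | 20   struct: DivU busy until I1 writes@10
  I3 | 12 | 21 | 24 | 25   RAW R2: wait I2 write@20
  I4 | 26 | 27 | 30 | 31   struct: MulU busy until I3 writes@25
  I5 | 27 | 28 | 35 | 36
  I6 | 37 | 38 | 40 | 41   WAW R4: wait I5 write@36
  I7 | 38 | 42 | 49 | 50   RAW R4: wait I6 write@41

cycle = 36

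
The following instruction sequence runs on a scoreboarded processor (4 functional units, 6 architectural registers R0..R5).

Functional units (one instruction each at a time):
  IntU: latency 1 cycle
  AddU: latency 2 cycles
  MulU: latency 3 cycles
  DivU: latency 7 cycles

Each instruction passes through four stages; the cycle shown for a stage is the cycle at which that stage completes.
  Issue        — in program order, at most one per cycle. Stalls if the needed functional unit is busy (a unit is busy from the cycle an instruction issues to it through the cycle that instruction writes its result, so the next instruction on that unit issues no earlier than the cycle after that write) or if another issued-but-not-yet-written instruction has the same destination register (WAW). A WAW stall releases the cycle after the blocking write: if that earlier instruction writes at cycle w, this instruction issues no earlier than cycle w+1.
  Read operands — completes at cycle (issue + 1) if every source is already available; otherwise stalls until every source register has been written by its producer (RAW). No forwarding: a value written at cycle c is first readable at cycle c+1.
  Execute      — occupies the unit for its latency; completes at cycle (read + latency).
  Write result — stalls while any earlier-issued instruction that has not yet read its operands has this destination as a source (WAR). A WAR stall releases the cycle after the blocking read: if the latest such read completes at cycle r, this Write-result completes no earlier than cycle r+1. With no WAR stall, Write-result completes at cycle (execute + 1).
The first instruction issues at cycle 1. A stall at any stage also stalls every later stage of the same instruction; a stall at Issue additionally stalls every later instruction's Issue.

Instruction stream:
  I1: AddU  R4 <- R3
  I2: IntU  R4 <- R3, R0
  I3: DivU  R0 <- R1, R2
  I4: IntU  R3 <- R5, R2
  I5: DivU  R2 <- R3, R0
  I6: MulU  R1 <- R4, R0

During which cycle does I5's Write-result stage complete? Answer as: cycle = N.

cycle = 26

t=1  issue I1 (AddU)
t=2  I1 read-ops
t=4  I1 finished on AddU
t=5  I1→R4
t=6  issue I2 (IntU)
t=7  I2 read-ops · issue I3 (DivU)
t=8  I2 finished on IntU · I3 read-ops
t=9  I2→R4
t=10  issue I4 (IntU)
t=11  I4 read-ops
t=12  I4 finished on IntU
t=13  I4→R3
t=15  I3 finished on DivU
t=16  I3→R0
t=17  issue I5 (DivU)
t=18  I5 read-ops · issue I6 (MulU)
t=19  I6 read-ops
t=22  I6 finished on MulU
t=23  I6→R1
t=25  I5 finished on DivU
t=26  I5→R2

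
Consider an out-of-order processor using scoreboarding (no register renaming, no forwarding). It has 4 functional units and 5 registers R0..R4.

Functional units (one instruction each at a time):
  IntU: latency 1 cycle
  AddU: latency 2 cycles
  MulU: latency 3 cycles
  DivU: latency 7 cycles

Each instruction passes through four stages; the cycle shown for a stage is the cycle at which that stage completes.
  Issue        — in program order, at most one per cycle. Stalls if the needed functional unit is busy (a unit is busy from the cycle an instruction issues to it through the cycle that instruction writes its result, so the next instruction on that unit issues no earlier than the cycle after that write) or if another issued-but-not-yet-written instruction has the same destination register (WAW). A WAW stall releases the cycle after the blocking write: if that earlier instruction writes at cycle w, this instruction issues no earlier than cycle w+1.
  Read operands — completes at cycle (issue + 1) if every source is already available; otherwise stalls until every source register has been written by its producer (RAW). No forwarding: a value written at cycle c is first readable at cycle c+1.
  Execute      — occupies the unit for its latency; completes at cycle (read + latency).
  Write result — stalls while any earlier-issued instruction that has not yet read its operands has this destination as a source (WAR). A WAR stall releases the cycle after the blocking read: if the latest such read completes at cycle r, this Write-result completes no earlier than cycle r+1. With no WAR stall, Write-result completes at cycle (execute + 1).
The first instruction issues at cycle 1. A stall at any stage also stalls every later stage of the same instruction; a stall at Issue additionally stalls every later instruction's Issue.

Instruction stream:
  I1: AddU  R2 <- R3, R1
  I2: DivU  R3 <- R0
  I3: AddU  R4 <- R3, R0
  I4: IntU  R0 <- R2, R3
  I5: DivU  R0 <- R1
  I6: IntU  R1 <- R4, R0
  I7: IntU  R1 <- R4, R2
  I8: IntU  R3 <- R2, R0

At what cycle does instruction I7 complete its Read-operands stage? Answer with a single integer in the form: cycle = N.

cycle = 29

1) issue 1, read 2, done 4, write 5
2) issue 2, read 3, done 10, write 11
3) issue 6, read 12, done 14, write 15  <struct: AddU busy until I1 writes@5 / RAW R3: wait I2 write@11>
4) issue 7, read 12, done 13, write 14  <RAW R3: wait I2 write@11>
5) issue 15, read 16, done 23, write 24  <WAW R0: wait I4 write@14>
6) issue 16, read 25, done 26, write 27  <RAW R0: wait I5 write@24>
7) issue 28, read 29, done 30, write 31  <struct: IntU busy until I6 writes@27>
8) issue 32, read 33, done 34, write 35  <struct: IntU busy until I7 writes@31>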